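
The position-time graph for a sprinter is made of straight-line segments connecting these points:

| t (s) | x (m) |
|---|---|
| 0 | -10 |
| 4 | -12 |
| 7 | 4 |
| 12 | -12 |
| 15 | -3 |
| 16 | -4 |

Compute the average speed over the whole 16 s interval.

Average speed = (total path length)/(elapsed time); on a piecewise-linear x-t graph the path length is Σ|Δx|.
0–4 s: |Δx| = |-12 − -10| = 2 m
4–7 s: |Δx| = |4 − -12| = 16 m
7–12 s: |Δx| = |-12 − 4| = 16 m
12–15 s: |Δx| = |-3 − -12| = 9 m
15–16 s: |Δx| = |-4 − -3| = 1 m
Total path = 44 m; average speed = 44/16 = 2.75 m/s.

2.75 m/s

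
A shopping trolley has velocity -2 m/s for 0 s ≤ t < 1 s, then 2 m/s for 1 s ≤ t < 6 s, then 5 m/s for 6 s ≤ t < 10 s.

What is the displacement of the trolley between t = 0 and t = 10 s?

Displacement is the signed area under the v-t curve.
0–1 s: -2 × 1 = -2 m
1–6 s: 2 × 5 = 10 m
6–10 s: 5 × 4 = 20 m
Net displacement = 28 m

28 m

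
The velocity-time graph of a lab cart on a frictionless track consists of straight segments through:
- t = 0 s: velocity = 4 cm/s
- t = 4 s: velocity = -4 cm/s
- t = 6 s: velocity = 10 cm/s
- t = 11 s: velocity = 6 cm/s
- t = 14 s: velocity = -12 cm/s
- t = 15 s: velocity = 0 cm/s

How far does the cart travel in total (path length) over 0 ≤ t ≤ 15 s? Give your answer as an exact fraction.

541/7 cm

Total distance travelled is ∫|v| dt — sum the magnitudes of each area piece.
0–4 s: v = 0 at t = 2 s; triangle areas 4 + 4 = 8 cm
4–6 s: v = 0 at t = 32/7 s; triangle areas 8/7 + 50/7 = 58/7 cm
6–11 s: |½(10 + 6)(5)| = 40 cm
11–14 s: v = 0 at t = 12 s; triangle areas 3 + 12 = 15 cm
14–15 s: |½(-12 + 0)(1)| = 6 cm
Total distance = 541/7 cm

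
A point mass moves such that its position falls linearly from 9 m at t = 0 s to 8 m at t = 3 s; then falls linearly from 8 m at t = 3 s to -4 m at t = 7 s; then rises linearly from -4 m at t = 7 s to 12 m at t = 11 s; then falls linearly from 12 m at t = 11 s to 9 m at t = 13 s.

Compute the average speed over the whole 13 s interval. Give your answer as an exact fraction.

Average speed = (total path length)/(elapsed time); on a piecewise-linear x-t graph the path length is Σ|Δx|.
0–3 s: |Δx| = |8 − 9| = 1 m
3–7 s: |Δx| = |-4 − 8| = 12 m
7–11 s: |Δx| = |12 − -4| = 16 m
11–13 s: |Δx| = |9 − 12| = 3 m
Total path = 32 m; average speed = 32/13 = 32/13 m/s.

32/13 m/s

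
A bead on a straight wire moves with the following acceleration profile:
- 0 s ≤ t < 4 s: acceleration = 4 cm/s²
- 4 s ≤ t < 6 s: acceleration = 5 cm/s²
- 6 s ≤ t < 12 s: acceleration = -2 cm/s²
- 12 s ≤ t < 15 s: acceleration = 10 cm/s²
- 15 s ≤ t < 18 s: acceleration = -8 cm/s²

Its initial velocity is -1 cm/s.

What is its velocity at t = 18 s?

19 cm/s

Δv equals the area under the a-t graph; then v = v₀ + Δv.
0–4 s: 4 × 4 = 16 cm/s
4–6 s: 5 × 2 = 10 cm/s
6–12 s: -2 × 6 = -12 cm/s
12–15 s: 10 × 3 = 30 cm/s
15–18 s: -8 × 3 = -24 cm/s
Δv = 20 cm/s, so v(18) = -1 + (20) = 19 cm/s.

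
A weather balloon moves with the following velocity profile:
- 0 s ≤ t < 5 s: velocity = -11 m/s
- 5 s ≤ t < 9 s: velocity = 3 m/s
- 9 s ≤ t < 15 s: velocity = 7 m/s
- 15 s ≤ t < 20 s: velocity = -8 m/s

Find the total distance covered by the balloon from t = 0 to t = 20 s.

149 m

Distance (not displacement) is the total path length: add the absolute areas under v-t.
0–5 s: |-11| × 5 = 55 m
5–9 s: |3| × 4 = 12 m
9–15 s: |7| × 6 = 42 m
15–20 s: |-8| × 5 = 40 m
Total distance = 149 m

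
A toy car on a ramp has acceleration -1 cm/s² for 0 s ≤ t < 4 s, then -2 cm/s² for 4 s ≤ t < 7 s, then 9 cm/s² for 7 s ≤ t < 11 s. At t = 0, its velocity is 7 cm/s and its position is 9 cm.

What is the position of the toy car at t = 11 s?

On each constant-a segment, Δv = aΔt and Δx = v₀Δt + ½aΔt²; chain segment to segment.
0–4 s: v starts 7 cm/s; Δx = 7·4 + ½·-1·4² = 20 cm; v ends 3 cm/s.
4–7 s: v starts 3 cm/s; Δx = 3·3 + ½·-2·3² = 0 cm; v ends -3 cm/s.
7–11 s: v starts -3 cm/s; Δx = -3·4 + ½·9·4² = 60 cm; v ends 33 cm/s.
x(11) = 9 + Σ Δx = 89 cm.

89 cm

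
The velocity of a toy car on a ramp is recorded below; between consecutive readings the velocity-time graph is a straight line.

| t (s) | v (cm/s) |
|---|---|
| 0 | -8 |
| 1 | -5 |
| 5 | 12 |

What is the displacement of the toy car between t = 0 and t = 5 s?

Net displacement equals the area under the velocity-time graph (areas below the axis count negative).
0–1 s: ½(-8 + -5)(1) = -6.5 cm
1–5 s: ½(-5 + 12)(4) = 14 cm
Net displacement = 7.5 cm

7.5 cm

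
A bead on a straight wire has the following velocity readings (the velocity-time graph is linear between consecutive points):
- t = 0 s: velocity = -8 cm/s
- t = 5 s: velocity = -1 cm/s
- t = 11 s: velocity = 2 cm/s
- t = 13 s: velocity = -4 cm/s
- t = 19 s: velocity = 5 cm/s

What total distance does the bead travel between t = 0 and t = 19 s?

Total distance travelled is ∫|v| dt — sum the magnitudes of each area piece.
0–5 s: |½(-8 + -1)(5)| = 22.5 cm
5–11 s: v = 0 at t = 7 s; triangle areas 1 + 4 = 5 cm
11–13 s: v = 0 at t = 35/3 s; triangle areas 2/3 + 8/3 = 10/3 cm
13–19 s: v = 0 at t = 47/3 s; triangle areas 16/3 + 25/3 = 41/3 cm
Total distance = 44.5 cm

44.5 cm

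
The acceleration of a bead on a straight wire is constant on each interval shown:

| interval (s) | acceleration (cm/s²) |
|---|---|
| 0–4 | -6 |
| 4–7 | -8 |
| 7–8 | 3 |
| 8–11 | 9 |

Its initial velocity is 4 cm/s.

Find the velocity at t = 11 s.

Δv equals the area under the a-t graph; then v = v₀ + Δv.
0–4 s: -6 × 4 = -24 cm/s
4–7 s: -8 × 3 = -24 cm/s
7–8 s: 3 × 1 = 3 cm/s
8–11 s: 9 × 3 = 27 cm/s
Δv = -18 cm/s, so v(11) = 4 + (-18) = -14 cm/s.

-14 cm/s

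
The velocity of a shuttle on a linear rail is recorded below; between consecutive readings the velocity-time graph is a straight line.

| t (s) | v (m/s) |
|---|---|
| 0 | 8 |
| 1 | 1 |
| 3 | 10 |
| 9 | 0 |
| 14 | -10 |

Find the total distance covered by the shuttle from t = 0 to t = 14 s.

Distance (not displacement) is the total path length: add the absolute areas under v-t.
0–1 s: |½(8 + 1)(1)| = 4.5 m
1–3 s: |½(1 + 10)(2)| = 11 m
3–9 s: |½(10 + 0)(6)| = 30 m
9–14 s: |½(0 + -10)(5)| = 25 m
Total distance = 70.5 m

70.5 m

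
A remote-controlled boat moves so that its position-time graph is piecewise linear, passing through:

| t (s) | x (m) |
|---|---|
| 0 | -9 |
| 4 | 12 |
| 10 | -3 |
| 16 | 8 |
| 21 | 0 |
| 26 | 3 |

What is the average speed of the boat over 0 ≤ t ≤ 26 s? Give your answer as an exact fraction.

29/13 m/s

Average speed = (total path length)/(elapsed time); on a piecewise-linear x-t graph the path length is Σ|Δx|.
0–4 s: |Δx| = |12 − -9| = 21 m
4–10 s: |Δx| = |-3 − 12| = 15 m
10–16 s: |Δx| = |8 − -3| = 11 m
16–21 s: |Δx| = |0 − 8| = 8 m
21–26 s: |Δx| = |3 − 0| = 3 m
Total path = 58 m; average speed = 58/26 = 29/13 m/s.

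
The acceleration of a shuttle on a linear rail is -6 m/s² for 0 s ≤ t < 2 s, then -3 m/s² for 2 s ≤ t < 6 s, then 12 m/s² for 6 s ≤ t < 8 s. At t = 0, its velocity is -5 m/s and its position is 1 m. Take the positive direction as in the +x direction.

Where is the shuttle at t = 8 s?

On each constant-a segment, Δv = aΔt and Δx = v₀Δt + ½aΔt²; chain segment to segment.
0–2 s: v starts -5 m/s; Δx = -5·2 + ½·-6·2² = -22 m; v ends -17 m/s.
2–6 s: v starts -17 m/s; Δx = -17·4 + ½·-3·4² = -92 m; v ends -29 m/s.
6–8 s: v starts -29 m/s; Δx = -29·2 + ½·12·2² = -34 m; v ends -5 m/s.
x(8) = 1 + Σ Δx = -147 m.

-147 m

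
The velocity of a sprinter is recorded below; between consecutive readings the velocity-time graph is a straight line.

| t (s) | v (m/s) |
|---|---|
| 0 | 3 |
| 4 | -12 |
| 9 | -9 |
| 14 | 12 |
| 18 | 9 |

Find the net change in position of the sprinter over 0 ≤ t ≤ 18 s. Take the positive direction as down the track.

Net displacement equals the area under the velocity-time graph (areas below the axis count negative).
0–4 s: ½(3 + -12)(4) = -18 m
4–9 s: ½(-12 + -9)(5) = -52.5 m
9–14 s: ½(-9 + 12)(5) = 7.5 m
14–18 s: ½(12 + 9)(4) = 42 m
Net displacement = -21 m

-21 m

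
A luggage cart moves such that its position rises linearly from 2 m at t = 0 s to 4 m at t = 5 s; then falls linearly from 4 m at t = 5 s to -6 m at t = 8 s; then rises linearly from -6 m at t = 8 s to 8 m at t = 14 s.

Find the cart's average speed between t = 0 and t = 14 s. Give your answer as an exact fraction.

13/7 m/s

Average speed = (total path length)/(elapsed time); on a piecewise-linear x-t graph the path length is Σ|Δx|.
0–5 s: |Δx| = |4 − 2| = 2 m
5–8 s: |Δx| = |-6 − 4| = 10 m
8–14 s: |Δx| = |8 − -6| = 14 m
Total path = 26 m; average speed = 26/14 = 13/7 m/s.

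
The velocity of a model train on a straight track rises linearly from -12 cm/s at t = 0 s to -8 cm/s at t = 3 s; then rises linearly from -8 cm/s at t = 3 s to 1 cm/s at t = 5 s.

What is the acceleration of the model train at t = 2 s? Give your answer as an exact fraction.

Acceleration is the slope of the v-t graph on 0–3 s: (-8 − -12)/(3 − 0) = 4/3 cm/s².

4/3 cm/s²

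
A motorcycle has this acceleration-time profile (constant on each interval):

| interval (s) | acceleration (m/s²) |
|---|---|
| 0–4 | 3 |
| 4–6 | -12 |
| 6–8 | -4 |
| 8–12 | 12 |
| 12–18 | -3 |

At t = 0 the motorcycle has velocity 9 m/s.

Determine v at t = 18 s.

Δv equals the area under the a-t graph; then v = v₀ + Δv.
0–4 s: 3 × 4 = 12 m/s
4–6 s: -12 × 2 = -24 m/s
6–8 s: -4 × 2 = -8 m/s
8–12 s: 12 × 4 = 48 m/s
12–18 s: -3 × 6 = -18 m/s
Δv = 10 m/s, so v(18) = 9 + (10) = 19 m/s.

19 m/s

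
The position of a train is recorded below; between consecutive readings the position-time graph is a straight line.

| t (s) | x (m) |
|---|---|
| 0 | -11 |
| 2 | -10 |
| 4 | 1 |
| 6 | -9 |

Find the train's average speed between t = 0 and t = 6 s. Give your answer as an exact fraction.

Average speed = (total path length)/(elapsed time); on a piecewise-linear x-t graph the path length is Σ|Δx|.
0–2 s: |Δx| = |-10 − -11| = 1 m
2–4 s: |Δx| = |1 − -10| = 11 m
4–6 s: |Δx| = |-9 − 1| = 10 m
Total path = 22 m; average speed = 22/6 = 11/3 m/s.

11/3 m/s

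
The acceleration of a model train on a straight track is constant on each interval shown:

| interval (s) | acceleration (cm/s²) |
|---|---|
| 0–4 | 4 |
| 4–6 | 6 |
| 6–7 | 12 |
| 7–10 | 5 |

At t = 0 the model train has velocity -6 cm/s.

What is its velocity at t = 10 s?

49 cm/s

Δv equals the area under the a-t graph; then v = v₀ + Δv.
0–4 s: 4 × 4 = 16 cm/s
4–6 s: 6 × 2 = 12 cm/s
6–7 s: 12 × 1 = 12 cm/s
7–10 s: 5 × 3 = 15 cm/s
Δv = 55 cm/s, so v(10) = -6 + (55) = 49 cm/s.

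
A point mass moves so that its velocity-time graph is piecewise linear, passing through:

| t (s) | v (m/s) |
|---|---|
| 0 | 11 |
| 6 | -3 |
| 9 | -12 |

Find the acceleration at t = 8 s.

Acceleration is the slope of the v-t graph on 6–9 s: (-12 − -3)/(9 − 6) = -3 m/s².

-3 m/s²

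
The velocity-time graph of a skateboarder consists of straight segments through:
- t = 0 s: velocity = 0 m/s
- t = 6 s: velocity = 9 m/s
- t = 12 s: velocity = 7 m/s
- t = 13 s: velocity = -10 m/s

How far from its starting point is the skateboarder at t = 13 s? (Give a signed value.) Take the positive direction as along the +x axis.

Net displacement equals the area under the velocity-time graph (areas below the axis count negative).
0–6 s: ½(0 + 9)(6) = 27 m
6–12 s: ½(9 + 7)(6) = 48 m
12–13 s: ½(7 + -10)(1) = -1.5 m
Net displacement = 73.5 m

73.5 m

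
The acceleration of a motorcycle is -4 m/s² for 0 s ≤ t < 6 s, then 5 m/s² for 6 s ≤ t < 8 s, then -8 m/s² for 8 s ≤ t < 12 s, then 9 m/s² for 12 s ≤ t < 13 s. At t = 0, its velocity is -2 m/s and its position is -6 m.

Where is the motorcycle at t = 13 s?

-303.5 m

On each constant-a segment, Δv = aΔt and Δx = v₀Δt + ½aΔt²; chain segment to segment.
0–6 s: v starts -2 m/s; Δx = -2·6 + ½·-4·6² = -84 m; v ends -26 m/s.
6–8 s: v starts -26 m/s; Δx = -26·2 + ½·5·2² = -42 m; v ends -16 m/s.
8–12 s: v starts -16 m/s; Δx = -16·4 + ½·-8·4² = -128 m; v ends -48 m/s.
12–13 s: v starts -48 m/s; Δx = -48·1 + ½·9·1² = -43.5 m; v ends -39 m/s.
x(13) = -6 + Σ Δx = -303.5 m.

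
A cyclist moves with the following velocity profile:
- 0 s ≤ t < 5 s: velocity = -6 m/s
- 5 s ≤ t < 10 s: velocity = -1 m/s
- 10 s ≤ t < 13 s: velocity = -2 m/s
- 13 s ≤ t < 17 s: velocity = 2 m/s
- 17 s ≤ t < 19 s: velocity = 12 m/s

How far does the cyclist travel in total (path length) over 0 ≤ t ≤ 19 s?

Total distance travelled is ∫|v| dt — sum the magnitudes of each area piece.
0–5 s: |-6| × 5 = 30 m
5–10 s: |-1| × 5 = 5 m
10–13 s: |-2| × 3 = 6 m
13–17 s: |2| × 4 = 8 m
17–19 s: |12| × 2 = 24 m
Total distance = 73 m

73 m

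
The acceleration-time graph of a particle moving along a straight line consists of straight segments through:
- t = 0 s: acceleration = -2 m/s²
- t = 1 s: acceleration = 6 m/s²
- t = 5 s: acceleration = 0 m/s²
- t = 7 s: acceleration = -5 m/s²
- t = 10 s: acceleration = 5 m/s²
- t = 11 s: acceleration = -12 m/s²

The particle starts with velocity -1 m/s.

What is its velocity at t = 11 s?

Δv equals the area under the a-t graph; then v = v₀ + Δv.
0–1 s: ½(-2 + 6)(1) = 2 m/s
1–5 s: ½(6 + 0)(4) = 12 m/s
5–7 s: ½(0 + -5)(2) = -5 m/s
7–10 s: ½(-5 + 5)(3) = 0 m/s
10–11 s: ½(5 + -12)(1) = -3.5 m/s
Δv = 5.5 m/s, so v(11) = -1 + (5.5) = 4.5 m/s.

4.5 m/s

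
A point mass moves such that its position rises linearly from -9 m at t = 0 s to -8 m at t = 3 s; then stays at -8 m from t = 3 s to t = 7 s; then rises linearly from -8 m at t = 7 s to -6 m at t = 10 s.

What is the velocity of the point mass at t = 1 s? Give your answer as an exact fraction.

Velocity is the slope of the x-t graph on 0–3 s: (-8 − -9)/(3 − 0) = 1/3 m/s.

1/3 m/s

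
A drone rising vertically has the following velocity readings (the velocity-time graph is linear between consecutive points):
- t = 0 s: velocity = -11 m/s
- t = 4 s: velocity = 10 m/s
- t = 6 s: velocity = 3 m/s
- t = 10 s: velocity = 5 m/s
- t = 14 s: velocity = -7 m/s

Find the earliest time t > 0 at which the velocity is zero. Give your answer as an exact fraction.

v changes sign on 0–4 s (from -11 to 10); the graph is linear there, so v = 0 at t = 0 + (11)·(4 − 0)/(10 − -11) = 44/21 s.

t = 44/21 s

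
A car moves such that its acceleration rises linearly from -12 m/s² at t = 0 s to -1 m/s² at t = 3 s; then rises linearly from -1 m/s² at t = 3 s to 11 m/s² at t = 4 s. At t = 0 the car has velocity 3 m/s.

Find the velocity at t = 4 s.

-11.5 m/s

Δv equals the area under the a-t graph; then v = v₀ + Δv.
0–3 s: ½(-12 + -1)(3) = -19.5 m/s
3–4 s: ½(-1 + 11)(1) = 5 m/s
Δv = -14.5 m/s, so v(4) = 3 + (-14.5) = -11.5 m/s.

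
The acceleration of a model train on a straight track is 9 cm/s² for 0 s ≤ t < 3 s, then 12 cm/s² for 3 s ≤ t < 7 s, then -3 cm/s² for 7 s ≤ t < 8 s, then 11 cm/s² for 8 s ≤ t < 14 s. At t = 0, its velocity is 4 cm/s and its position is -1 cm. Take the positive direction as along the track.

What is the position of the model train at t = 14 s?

1003 cm

On each constant-a segment, Δv = aΔt and Δx = v₀Δt + ½aΔt²; chain segment to segment.
0–3 s: v starts 4 cm/s; Δx = 4·3 + ½·9·3² = 52.5 cm; v ends 31 cm/s.
3–7 s: v starts 31 cm/s; Δx = 31·4 + ½·12·4² = 220 cm; v ends 79 cm/s.
7–8 s: v starts 79 cm/s; Δx = 79·1 + ½·-3·1² = 77.5 cm; v ends 76 cm/s.
8–14 s: v starts 76 cm/s; Δx = 76·6 + ½·11·6² = 654 cm; v ends 142 cm/s.
x(14) = -1 + Σ Δx = 1003 cm.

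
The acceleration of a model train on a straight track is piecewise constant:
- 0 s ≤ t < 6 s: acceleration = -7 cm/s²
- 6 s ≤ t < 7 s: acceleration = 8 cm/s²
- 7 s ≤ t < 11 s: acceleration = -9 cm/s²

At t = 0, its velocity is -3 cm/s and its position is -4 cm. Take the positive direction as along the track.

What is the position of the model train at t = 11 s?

-409 cm

On each constant-a segment, Δv = aΔt and Δx = v₀Δt + ½aΔt²; chain segment to segment.
0–6 s: v starts -3 cm/s; Δx = -3·6 + ½·-7·6² = -144 cm; v ends -45 cm/s.
6–7 s: v starts -45 cm/s; Δx = -45·1 + ½·8·1² = -41 cm; v ends -37 cm/s.
7–11 s: v starts -37 cm/s; Δx = -37·4 + ½·-9·4² = -220 cm; v ends -73 cm/s.
x(11) = -4 + Σ Δx = -409 cm.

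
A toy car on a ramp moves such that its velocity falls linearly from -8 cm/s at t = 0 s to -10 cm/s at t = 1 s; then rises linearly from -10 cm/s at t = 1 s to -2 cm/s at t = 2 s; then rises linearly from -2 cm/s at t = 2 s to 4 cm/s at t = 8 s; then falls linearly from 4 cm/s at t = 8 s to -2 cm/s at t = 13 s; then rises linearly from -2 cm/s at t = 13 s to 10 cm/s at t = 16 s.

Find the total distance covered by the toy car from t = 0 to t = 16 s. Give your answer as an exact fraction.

Distance (not displacement) is the total path length: add the absolute areas under v-t.
0–1 s: |½(-8 + -10)(1)| = 9 cm
1–2 s: |½(-10 + -2)(1)| = 6 cm
2–8 s: v = 0 at t = 4 s; triangle areas 2 + 8 = 10 cm
8–13 s: v = 0 at t = 34/3 s; triangle areas 20/3 + 5/3 = 25/3 cm
13–16 s: v = 0 at t = 13.5 s; triangle areas 0.5 + 12.5 = 13 cm
Total distance = 139/3 cm

139/3 cm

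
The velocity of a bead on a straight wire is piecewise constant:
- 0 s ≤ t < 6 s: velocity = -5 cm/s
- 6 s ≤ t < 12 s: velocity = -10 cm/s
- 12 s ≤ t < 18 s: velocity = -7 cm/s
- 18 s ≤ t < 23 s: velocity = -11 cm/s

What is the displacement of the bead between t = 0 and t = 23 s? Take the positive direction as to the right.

-187 cm

Net displacement equals the area under the velocity-time graph (areas below the axis count negative).
0–6 s: -5 × 6 = -30 cm
6–12 s: -10 × 6 = -60 cm
12–18 s: -7 × 6 = -42 cm
18–23 s: -11 × 5 = -55 cm
Net displacement = -187 cm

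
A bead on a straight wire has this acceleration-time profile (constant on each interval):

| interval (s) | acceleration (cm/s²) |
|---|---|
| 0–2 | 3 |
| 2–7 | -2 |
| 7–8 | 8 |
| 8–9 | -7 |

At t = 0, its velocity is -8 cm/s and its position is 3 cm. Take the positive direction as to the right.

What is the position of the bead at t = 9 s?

On each constant-a segment, Δv = aΔt and Δx = v₀Δt + ½aΔt²; chain segment to segment.
0–2 s: v starts -8 cm/s; Δx = -8·2 + ½·3·2² = -10 cm; v ends -2 cm/s.
2–7 s: v starts -2 cm/s; Δx = -2·5 + ½·-2·5² = -35 cm; v ends -12 cm/s.
7–8 s: v starts -12 cm/s; Δx = -12·1 + ½·8·1² = -8 cm; v ends -4 cm/s.
8–9 s: v starts -4 cm/s; Δx = -4·1 + ½·-7·1² = -7.5 cm; v ends -11 cm/s.
x(9) = 3 + Σ Δx = -57.5 cm.

-57.5 cm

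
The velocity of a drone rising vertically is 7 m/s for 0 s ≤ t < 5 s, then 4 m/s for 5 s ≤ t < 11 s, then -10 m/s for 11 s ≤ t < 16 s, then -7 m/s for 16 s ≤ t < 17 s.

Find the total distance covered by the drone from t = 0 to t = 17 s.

Distance (not displacement) is the total path length: add the absolute areas under v-t.
0–5 s: |7| × 5 = 35 m
5–11 s: |4| × 6 = 24 m
11–16 s: |-10| × 5 = 50 m
16–17 s: |-7| × 1 = 7 m
Total distance = 116 m

116 m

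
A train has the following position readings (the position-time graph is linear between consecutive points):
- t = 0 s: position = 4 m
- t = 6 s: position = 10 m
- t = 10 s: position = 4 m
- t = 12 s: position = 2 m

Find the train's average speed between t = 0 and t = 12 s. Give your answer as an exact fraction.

Average speed = (total path length)/(elapsed time); on a piecewise-linear x-t graph the path length is Σ|Δx|.
0–6 s: |Δx| = |10 − 4| = 6 m
6–10 s: |Δx| = |4 − 10| = 6 m
10–12 s: |Δx| = |2 − 4| = 2 m
Total path = 14 m; average speed = 14/12 = 7/6 m/s.

7/6 m/s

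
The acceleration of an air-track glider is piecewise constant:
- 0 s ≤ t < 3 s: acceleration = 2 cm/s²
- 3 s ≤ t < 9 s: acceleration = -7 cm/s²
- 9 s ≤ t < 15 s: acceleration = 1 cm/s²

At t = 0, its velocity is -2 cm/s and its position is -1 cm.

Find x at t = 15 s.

-310 cm

On each constant-a segment, Δv = aΔt and Δx = v₀Δt + ½aΔt²; chain segment to segment.
0–3 s: v starts -2 cm/s; Δx = -2·3 + ½·2·3² = 3 cm; v ends 4 cm/s.
3–9 s: v starts 4 cm/s; Δx = 4·6 + ½·-7·6² = -102 cm; v ends -38 cm/s.
9–15 s: v starts -38 cm/s; Δx = -38·6 + ½·1·6² = -210 cm; v ends -32 cm/s.
x(15) = -1 + Σ Δx = -310 cm.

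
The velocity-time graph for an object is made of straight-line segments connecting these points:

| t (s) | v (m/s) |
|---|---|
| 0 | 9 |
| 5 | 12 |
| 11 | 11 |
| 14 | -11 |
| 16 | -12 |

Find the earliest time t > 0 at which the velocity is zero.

v changes sign on 11–14 s (from 11 to -11); the graph is linear there, so v = 0 at t = 11 + (-11)·(14 − 11)/(-11 − 11) = 12.5 s.

t = 12.5 s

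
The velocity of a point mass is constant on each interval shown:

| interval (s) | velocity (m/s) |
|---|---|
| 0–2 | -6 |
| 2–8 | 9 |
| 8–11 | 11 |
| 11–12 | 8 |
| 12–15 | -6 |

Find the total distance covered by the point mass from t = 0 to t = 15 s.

Total distance travelled is ∫|v| dt — sum the magnitudes of each area piece.
0–2 s: |-6| × 2 = 12 m
2–8 s: |9| × 6 = 54 m
8–11 s: |11| × 3 = 33 m
11–12 s: |8| × 1 = 8 m
12–15 s: |-6| × 3 = 18 m
Total distance = 125 m

125 m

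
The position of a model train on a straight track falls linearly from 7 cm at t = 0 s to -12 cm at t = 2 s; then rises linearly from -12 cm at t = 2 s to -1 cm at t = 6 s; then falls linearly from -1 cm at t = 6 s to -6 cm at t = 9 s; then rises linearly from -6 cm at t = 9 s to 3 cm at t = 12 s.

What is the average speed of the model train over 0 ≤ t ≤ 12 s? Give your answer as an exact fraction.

11/3 cm/s

Average speed = (total path length)/(elapsed time); on a piecewise-linear x-t graph the path length is Σ|Δx|.
0–2 s: |Δx| = |-12 − 7| = 19 cm
2–6 s: |Δx| = |-1 − -12| = 11 cm
6–9 s: |Δx| = |-6 − -1| = 5 cm
9–12 s: |Δx| = |3 − -6| = 9 cm
Total path = 44 cm; average speed = 44/12 = 11/3 cm/s.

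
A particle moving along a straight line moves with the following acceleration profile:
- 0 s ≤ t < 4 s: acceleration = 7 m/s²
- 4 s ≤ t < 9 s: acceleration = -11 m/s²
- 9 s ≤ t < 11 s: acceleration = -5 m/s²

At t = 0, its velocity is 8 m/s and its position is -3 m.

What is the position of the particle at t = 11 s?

On each constant-a segment, Δv = aΔt and Δx = v₀Δt + ½aΔt²; chain segment to segment.
0–4 s: v starts 8 m/s; Δx = 8·4 + ½·7·4² = 88 m; v ends 36 m/s.
4–9 s: v starts 36 m/s; Δx = 36·5 + ½·-11·5² = 42.5 m; v ends -19 m/s.
9–11 s: v starts -19 m/s; Δx = -19·2 + ½·-5·2² = -48 m; v ends -29 m/s.
x(11) = -3 + Σ Δx = 79.5 m.

79.5 m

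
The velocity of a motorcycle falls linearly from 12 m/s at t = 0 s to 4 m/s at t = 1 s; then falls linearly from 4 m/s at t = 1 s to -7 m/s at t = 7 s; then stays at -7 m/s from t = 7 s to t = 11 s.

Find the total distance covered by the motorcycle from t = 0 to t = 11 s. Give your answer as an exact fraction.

Distance (not displacement) is the total path length: add the absolute areas under v-t.
0–1 s: |½(12 + 4)(1)| = 8 m
1–7 s: v = 0 at t = 35/11 s; triangle areas 48/11 + 147/11 = 195/11 m
7–11 s: |-7| × 4 = 28 m
Total distance = 591/11 m

591/11 m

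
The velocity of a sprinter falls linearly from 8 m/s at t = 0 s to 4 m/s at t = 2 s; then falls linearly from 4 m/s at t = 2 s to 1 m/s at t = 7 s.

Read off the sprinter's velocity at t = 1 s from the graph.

On 0–2 s the graph is linear from 8 to 4 m/s: v(1) = 8 + (4 − 8)·(1 − 0)/(2 − 0) = 6 m/s.

6 m/s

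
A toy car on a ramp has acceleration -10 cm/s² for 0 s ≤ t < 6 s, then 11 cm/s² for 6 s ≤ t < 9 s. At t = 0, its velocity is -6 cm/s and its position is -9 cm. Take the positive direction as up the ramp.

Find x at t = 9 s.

-373.5 cm

On each constant-a segment, Δv = aΔt and Δx = v₀Δt + ½aΔt²; chain segment to segment.
0–6 s: v starts -6 cm/s; Δx = -6·6 + ½·-10·6² = -216 cm; v ends -66 cm/s.
6–9 s: v starts -66 cm/s; Δx = -66·3 + ½·11·3² = -148.5 cm; v ends -33 cm/s.
x(9) = -9 + Σ Δx = -373.5 cm.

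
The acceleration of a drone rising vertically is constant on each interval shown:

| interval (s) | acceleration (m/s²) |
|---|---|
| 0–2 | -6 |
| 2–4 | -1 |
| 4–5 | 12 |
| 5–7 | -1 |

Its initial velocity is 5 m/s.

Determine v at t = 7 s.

1 m/s

Δv equals the area under the a-t graph; then v = v₀ + Δv.
0–2 s: -6 × 2 = -12 m/s
2–4 s: -1 × 2 = -2 m/s
4–5 s: 12 × 1 = 12 m/s
5–7 s: -1 × 2 = -2 m/s
Δv = -4 m/s, so v(7) = 5 + (-4) = 1 m/s.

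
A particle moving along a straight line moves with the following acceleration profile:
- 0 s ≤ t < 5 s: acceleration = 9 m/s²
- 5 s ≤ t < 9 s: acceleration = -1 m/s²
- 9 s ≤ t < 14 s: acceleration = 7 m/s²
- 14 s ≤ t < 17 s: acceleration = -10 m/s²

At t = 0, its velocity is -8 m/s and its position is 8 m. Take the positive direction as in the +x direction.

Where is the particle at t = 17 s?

On each constant-a segment, Δv = aΔt and Δx = v₀Δt + ½aΔt²; chain segment to segment.
0–5 s: v starts -8 m/s; Δx = -8·5 + ½·9·5² = 72.5 m; v ends 37 m/s.
5–9 s: v starts 37 m/s; Δx = 37·4 + ½·-1·4² = 140 m; v ends 33 m/s.
9–14 s: v starts 33 m/s; Δx = 33·5 + ½·7·5² = 252.5 m; v ends 68 m/s.
14–17 s: v starts 68 m/s; Δx = 68·3 + ½·-10·3² = 159 m; v ends 38 m/s.
x(17) = 8 + Σ Δx = 632 m.

632 m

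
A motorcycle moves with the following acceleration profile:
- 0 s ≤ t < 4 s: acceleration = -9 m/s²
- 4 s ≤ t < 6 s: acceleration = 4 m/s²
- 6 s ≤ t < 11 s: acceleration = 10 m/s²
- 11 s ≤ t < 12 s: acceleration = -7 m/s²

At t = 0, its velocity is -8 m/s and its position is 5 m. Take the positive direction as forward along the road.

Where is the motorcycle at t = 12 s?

On each constant-a segment, Δv = aΔt and Δx = v₀Δt + ½aΔt²; chain segment to segment.
0–4 s: v starts -8 m/s; Δx = -8·4 + ½·-9·4² = -104 m; v ends -44 m/s.
4–6 s: v starts -44 m/s; Δx = -44·2 + ½·4·2² = -80 m; v ends -36 m/s.
6–11 s: v starts -36 m/s; Δx = -36·5 + ½·10·5² = -55 m; v ends 14 m/s.
11–12 s: v starts 14 m/s; Δx = 14·1 + ½·-7·1² = 10.5 m; v ends 7 m/s.
x(12) = 5 + Σ Δx = -223.5 m.

-223.5 m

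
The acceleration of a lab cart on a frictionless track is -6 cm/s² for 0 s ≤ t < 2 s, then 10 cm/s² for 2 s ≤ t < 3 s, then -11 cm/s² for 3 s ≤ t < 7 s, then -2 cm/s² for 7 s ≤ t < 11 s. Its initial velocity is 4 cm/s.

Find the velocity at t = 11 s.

-50 cm/s

Δv equals the area under the a-t graph; then v = v₀ + Δv.
0–2 s: -6 × 2 = -12 cm/s
2–3 s: 10 × 1 = 10 cm/s
3–7 s: -11 × 4 = -44 cm/s
7–11 s: -2 × 4 = -8 cm/s
Δv = -54 cm/s, so v(11) = 4 + (-54) = -50 cm/s.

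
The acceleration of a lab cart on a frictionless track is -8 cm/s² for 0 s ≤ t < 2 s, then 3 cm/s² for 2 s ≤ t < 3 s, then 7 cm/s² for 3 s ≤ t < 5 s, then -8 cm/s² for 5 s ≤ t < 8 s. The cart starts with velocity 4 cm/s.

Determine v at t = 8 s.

Δv equals the area under the a-t graph; then v = v₀ + Δv.
0–2 s: -8 × 2 = -16 cm/s
2–3 s: 3 × 1 = 3 cm/s
3–5 s: 7 × 2 = 14 cm/s
5–8 s: -8 × 3 = -24 cm/s
Δv = -23 cm/s, so v(8) = 4 + (-23) = -19 cm/s.

-19 cm/s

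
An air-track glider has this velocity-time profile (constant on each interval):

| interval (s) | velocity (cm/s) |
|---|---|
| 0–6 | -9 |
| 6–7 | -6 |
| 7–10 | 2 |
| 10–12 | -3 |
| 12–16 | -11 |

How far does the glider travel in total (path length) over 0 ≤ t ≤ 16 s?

116 cm

Total distance travelled is ∫|v| dt — sum the magnitudes of each area piece.
0–6 s: |-9| × 6 = 54 cm
6–7 s: |-6| × 1 = 6 cm
7–10 s: |2| × 3 = 6 cm
10–12 s: |-3| × 2 = 6 cm
12–16 s: |-11| × 4 = 44 cm
Total distance = 116 cm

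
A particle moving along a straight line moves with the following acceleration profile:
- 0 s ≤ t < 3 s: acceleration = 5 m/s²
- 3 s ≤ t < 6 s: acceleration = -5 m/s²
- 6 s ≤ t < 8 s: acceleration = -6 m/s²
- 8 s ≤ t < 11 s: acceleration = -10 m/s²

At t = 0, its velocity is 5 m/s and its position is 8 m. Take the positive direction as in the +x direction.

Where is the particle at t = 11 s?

15 m

On each constant-a segment, Δv = aΔt and Δx = v₀Δt + ½aΔt²; chain segment to segment.
0–3 s: v starts 5 m/s; Δx = 5·3 + ½·5·3² = 37.5 m; v ends 20 m/s.
3–6 s: v starts 20 m/s; Δx = 20·3 + ½·-5·3² = 37.5 m; v ends 5 m/s.
6–8 s: v starts 5 m/s; Δx = 5·2 + ½·-6·2² = -2 m; v ends -7 m/s.
8–11 s: v starts -7 m/s; Δx = -7·3 + ½·-10·3² = -66 m; v ends -37 m/s.
x(11) = 8 + Σ Δx = 15 m.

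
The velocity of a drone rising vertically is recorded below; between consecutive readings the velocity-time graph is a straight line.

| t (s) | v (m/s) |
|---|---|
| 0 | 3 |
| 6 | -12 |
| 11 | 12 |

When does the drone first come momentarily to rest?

t = 1.2 s

v changes sign on 0–6 s (from 3 to -12); the graph is linear there, so v = 0 at t = 0 + (-3)·(6 − 0)/(-12 − 3) = 1.2 s.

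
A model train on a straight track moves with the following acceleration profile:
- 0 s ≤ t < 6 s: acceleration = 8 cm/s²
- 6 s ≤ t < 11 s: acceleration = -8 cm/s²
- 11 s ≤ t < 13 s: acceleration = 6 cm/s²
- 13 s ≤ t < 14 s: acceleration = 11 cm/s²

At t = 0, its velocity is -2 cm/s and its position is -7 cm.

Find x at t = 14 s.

On each constant-a segment, Δv = aΔt and Δx = v₀Δt + ½aΔt²; chain segment to segment.
0–6 s: v starts -2 cm/s; Δx = -2·6 + ½·8·6² = 132 cm; v ends 46 cm/s.
6–11 s: v starts 46 cm/s; Δx = 46·5 + ½·-8·5² = 130 cm; v ends 6 cm/s.
11–13 s: v starts 6 cm/s; Δx = 6·2 + ½·6·2² = 24 cm; v ends 18 cm/s.
13–14 s: v starts 18 cm/s; Δx = 18·1 + ½·11·1² = 23.5 cm; v ends 29 cm/s.
x(14) = -7 + Σ Δx = 302.5 cm.

302.5 cm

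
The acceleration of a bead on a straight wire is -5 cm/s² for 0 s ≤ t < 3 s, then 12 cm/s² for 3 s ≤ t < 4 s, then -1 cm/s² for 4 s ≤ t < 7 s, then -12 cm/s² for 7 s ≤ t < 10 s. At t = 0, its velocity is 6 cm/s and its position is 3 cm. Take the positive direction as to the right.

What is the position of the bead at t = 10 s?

On each constant-a segment, Δv = aΔt and Δx = v₀Δt + ½aΔt²; chain segment to segment.
0–3 s: v starts 6 cm/s; Δx = 6·3 + ½·-5·3² = -4.5 cm; v ends -9 cm/s.
3–4 s: v starts -9 cm/s; Δx = -9·1 + ½·12·1² = -3 cm; v ends 3 cm/s.
4–7 s: v starts 3 cm/s; Δx = 3·3 + ½·-1·3² = 4.5 cm; v ends 0 cm/s.
7–10 s: v starts 0 cm/s; Δx = 0·3 + ½·-12·3² = -54 cm; v ends -36 cm/s.
x(10) = 3 + Σ Δx = -54 cm.

-54 cm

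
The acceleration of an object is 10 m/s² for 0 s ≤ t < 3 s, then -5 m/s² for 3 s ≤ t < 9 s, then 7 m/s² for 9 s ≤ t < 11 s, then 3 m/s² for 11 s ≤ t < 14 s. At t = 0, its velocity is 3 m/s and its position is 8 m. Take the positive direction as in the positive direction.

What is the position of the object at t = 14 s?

254.5 m

On each constant-a segment, Δv = aΔt and Δx = v₀Δt + ½aΔt²; chain segment to segment.
0–3 s: v starts 3 m/s; Δx = 3·3 + ½·10·3² = 54 m; v ends 33 m/s.
3–9 s: v starts 33 m/s; Δx = 33·6 + ½·-5·6² = 108 m; v ends 3 m/s.
9–11 s: v starts 3 m/s; Δx = 3·2 + ½·7·2² = 20 m; v ends 17 m/s.
11–14 s: v starts 17 m/s; Δx = 17·3 + ½·3·3² = 64.5 m; v ends 26 m/s.
x(14) = 8 + Σ Δx = 254.5 m.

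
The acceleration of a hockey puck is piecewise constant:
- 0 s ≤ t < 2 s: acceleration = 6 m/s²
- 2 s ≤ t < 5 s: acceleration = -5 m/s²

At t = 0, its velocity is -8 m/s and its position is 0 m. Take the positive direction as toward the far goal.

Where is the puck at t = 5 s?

-14.5 m

On each constant-a segment, Δv = aΔt and Δx = v₀Δt + ½aΔt²; chain segment to segment.
0–2 s: v starts -8 m/s; Δx = -8·2 + ½·6·2² = -4 m; v ends 4 m/s.
2–5 s: v starts 4 m/s; Δx = 4·3 + ½·-5·3² = -10.5 m; v ends -11 m/s.
x(5) = 0 + Σ Δx = -14.5 m.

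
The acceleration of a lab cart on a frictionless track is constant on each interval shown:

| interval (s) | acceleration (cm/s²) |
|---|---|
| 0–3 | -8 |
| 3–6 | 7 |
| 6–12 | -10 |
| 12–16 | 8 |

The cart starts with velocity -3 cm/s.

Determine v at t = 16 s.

-34 cm/s

Δv equals the area under the a-t graph; then v = v₀ + Δv.
0–3 s: -8 × 3 = -24 cm/s
3–6 s: 7 × 3 = 21 cm/s
6–12 s: -10 × 6 = -60 cm/s
12–16 s: 8 × 4 = 32 cm/s
Δv = -31 cm/s, so v(16) = -3 + (-31) = -34 cm/s.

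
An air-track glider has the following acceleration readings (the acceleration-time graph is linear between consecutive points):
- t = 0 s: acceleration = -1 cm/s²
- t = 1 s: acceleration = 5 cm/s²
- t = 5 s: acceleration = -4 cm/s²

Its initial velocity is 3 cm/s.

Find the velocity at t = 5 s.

7 cm/s

Δv equals the area under the a-t graph; then v = v₀ + Δv.
0–1 s: ½(-1 + 5)(1) = 2 cm/s
1–5 s: ½(5 + -4)(4) = 2 cm/s
Δv = 4 cm/s, so v(5) = 3 + (4) = 7 cm/s.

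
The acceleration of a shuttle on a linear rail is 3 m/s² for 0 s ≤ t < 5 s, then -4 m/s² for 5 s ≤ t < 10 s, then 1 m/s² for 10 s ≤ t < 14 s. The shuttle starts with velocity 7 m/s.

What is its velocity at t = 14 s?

6 m/s

Δv equals the area under the a-t graph; then v = v₀ + Δv.
0–5 s: 3 × 5 = 15 m/s
5–10 s: -4 × 5 = -20 m/s
10–14 s: 1 × 4 = 4 m/s
Δv = -1 m/s, so v(14) = 7 + (-1) = 6 m/s.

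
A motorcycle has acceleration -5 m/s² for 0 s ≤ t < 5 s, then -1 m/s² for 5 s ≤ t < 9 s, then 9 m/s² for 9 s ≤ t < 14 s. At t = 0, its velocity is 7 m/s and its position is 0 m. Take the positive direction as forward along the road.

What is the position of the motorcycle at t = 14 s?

-105 m

On each constant-a segment, Δv = aΔt and Δx = v₀Δt + ½aΔt²; chain segment to segment.
0–5 s: v starts 7 m/s; Δx = 7·5 + ½·-5·5² = -27.5 m; v ends -18 m/s.
5–9 s: v starts -18 m/s; Δx = -18·4 + ½·-1·4² = -80 m; v ends -22 m/s.
9–14 s: v starts -22 m/s; Δx = -22·5 + ½·9·5² = 2.5 m; v ends 23 m/s.
x(14) = 0 + Σ Δx = -105 m.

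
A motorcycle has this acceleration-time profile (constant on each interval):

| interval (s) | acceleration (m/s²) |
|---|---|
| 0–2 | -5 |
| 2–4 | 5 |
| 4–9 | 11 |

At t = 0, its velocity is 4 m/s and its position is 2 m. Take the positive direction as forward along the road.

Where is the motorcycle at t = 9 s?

155.5 m

On each constant-a segment, Δv = aΔt and Δx = v₀Δt + ½aΔt²; chain segment to segment.
0–2 s: v starts 4 m/s; Δx = 4·2 + ½·-5·2² = -2 m; v ends -6 m/s.
2–4 s: v starts -6 m/s; Δx = -6·2 + ½·5·2² = -2 m; v ends 4 m/s.
4–9 s: v starts 4 m/s; Δx = 4·5 + ½·11·5² = 157.5 m; v ends 59 m/s.
x(9) = 2 + Σ Δx = 155.5 m.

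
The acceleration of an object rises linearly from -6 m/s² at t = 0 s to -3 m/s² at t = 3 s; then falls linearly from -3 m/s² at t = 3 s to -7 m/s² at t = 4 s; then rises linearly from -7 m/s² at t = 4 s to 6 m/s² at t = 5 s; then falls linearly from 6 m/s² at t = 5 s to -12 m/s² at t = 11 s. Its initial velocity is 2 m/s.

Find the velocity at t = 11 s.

-35 m/s

Δv equals the area under the a-t graph; then v = v₀ + Δv.
0–3 s: ½(-6 + -3)(3) = -13.5 m/s
3–4 s: ½(-3 + -7)(1) = -5 m/s
4–5 s: ½(-7 + 6)(1) = -0.5 m/s
5–11 s: ½(6 + -12)(6) = -18 m/s
Δv = -37 m/s, so v(11) = 2 + (-37) = -35 m/s.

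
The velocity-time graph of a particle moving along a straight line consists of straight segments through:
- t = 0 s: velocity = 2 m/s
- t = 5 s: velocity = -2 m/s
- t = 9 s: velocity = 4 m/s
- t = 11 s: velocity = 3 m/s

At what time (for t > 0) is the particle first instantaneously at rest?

v changes sign on 0–5 s (from 2 to -2); the graph is linear there, so v = 0 at t = 0 + (-2)·(5 − 0)/(-2 − 2) = 2.5 s.

t = 2.5 s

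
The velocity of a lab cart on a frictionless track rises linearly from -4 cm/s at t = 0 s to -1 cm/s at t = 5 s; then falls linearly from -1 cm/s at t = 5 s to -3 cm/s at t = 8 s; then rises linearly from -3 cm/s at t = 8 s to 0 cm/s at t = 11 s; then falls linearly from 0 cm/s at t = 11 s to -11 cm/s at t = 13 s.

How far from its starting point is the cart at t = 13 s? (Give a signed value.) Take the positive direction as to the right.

Displacement is the signed area under the v-t curve.
0–5 s: ½(-4 + -1)(5) = -12.5 cm
5–8 s: ½(-1 + -3)(3) = -6 cm
8–11 s: ½(-3 + 0)(3) = -4.5 cm
11–13 s: ½(0 + -11)(2) = -11 cm
Net displacement = -34 cm

-34 cm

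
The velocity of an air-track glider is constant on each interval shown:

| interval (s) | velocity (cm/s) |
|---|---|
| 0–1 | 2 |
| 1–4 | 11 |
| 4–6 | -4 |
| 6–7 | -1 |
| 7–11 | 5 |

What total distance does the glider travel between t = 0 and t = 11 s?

Distance (not displacement) is the total path length: add the absolute areas under v-t.
0–1 s: |2| × 1 = 2 cm
1–4 s: |11| × 3 = 33 cm
4–6 s: |-4| × 2 = 8 cm
6–7 s: |-1| × 1 = 1 cm
7–11 s: |5| × 4 = 20 cm
Total distance = 64 cm

64 cm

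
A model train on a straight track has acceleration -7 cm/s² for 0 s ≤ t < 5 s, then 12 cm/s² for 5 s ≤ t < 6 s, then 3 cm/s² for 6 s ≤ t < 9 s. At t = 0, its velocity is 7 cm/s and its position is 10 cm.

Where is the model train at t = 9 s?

-99 cm

On each constant-a segment, Δv = aΔt and Δx = v₀Δt + ½aΔt²; chain segment to segment.
0–5 s: v starts 7 cm/s; Δx = 7·5 + ½·-7·5² = -52.5 cm; v ends -28 cm/s.
5–6 s: v starts -28 cm/s; Δx = -28·1 + ½·12·1² = -22 cm; v ends -16 cm/s.
6–9 s: v starts -16 cm/s; Δx = -16·3 + ½·3·3² = -34.5 cm; v ends -7 cm/s.
x(9) = 10 + Σ Δx = -99 cm.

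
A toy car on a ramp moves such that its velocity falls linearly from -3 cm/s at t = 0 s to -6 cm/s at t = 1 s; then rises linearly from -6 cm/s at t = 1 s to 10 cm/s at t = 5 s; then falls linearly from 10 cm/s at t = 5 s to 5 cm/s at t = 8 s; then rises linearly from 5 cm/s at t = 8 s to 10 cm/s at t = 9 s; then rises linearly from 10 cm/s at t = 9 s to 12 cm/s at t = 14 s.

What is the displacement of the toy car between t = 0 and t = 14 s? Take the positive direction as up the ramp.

88.5 cm

Net displacement equals the area under the velocity-time graph (areas below the axis count negative).
0–1 s: ½(-3 + -6)(1) = -4.5 cm
1–5 s: ½(-6 + 10)(4) = 8 cm
5–8 s: ½(10 + 5)(3) = 22.5 cm
8–9 s: ½(5 + 10)(1) = 7.5 cm
9–14 s: ½(10 + 12)(5) = 55 cm
Net displacement = 88.5 cm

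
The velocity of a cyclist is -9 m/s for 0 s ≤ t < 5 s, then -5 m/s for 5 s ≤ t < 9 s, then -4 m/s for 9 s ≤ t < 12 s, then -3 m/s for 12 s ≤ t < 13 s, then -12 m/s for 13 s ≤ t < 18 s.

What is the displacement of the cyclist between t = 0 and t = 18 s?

Net displacement equals the area under the velocity-time graph (areas below the axis count negative).
0–5 s: -9 × 5 = -45 m
5–9 s: -5 × 4 = -20 m
9–12 s: -4 × 3 = -12 m
12–13 s: -3 × 1 = -3 m
13–18 s: -12 × 5 = -60 m
Net displacement = -140 m

-140 m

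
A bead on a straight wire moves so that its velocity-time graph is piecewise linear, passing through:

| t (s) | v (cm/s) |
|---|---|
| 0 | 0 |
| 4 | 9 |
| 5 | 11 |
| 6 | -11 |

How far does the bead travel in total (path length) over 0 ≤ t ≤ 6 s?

33.5 cm

Distance (not displacement) is the total path length: add the absolute areas under v-t.
0–4 s: |½(0 + 9)(4)| = 18 cm
4–5 s: |½(9 + 11)(1)| = 10 cm
5–6 s: v = 0 at t = 5.5 s; triangle areas 2.75 + 2.75 = 5.5 cm
Total distance = 33.5 cm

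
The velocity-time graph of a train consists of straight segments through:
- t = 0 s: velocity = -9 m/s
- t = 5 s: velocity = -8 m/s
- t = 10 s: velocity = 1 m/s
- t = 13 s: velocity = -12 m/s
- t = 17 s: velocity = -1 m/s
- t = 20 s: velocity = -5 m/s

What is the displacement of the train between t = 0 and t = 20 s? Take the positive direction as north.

Net displacement equals the area under the velocity-time graph (areas below the axis count negative).
0–5 s: ½(-9 + -8)(5) = -42.5 m
5–10 s: ½(-8 + 1)(5) = -17.5 m
10–13 s: ½(1 + -12)(3) = -16.5 m
13–17 s: ½(-12 + -1)(4) = -26 m
17–20 s: ½(-1 + -5)(3) = -9 m
Net displacement = -111.5 m

-111.5 m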